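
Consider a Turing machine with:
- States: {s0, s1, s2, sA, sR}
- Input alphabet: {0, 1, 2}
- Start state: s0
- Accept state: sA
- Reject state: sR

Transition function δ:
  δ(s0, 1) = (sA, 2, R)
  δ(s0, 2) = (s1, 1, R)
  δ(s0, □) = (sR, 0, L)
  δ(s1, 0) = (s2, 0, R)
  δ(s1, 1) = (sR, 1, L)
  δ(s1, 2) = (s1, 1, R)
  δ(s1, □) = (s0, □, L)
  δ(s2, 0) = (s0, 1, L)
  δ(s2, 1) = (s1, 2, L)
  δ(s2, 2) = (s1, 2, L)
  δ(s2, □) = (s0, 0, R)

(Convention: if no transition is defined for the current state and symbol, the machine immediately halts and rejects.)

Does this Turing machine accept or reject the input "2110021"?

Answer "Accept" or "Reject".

Execution trace:
Initial: [s0]2110021
Step 1: δ(s0, 2) = (s1, 1, R) → 1[s1]110021
Step 2: δ(s1, 1) = (sR, 1, L) → [sR]1110021

The machine reaches the reject state sR and halts.

Answer: Reject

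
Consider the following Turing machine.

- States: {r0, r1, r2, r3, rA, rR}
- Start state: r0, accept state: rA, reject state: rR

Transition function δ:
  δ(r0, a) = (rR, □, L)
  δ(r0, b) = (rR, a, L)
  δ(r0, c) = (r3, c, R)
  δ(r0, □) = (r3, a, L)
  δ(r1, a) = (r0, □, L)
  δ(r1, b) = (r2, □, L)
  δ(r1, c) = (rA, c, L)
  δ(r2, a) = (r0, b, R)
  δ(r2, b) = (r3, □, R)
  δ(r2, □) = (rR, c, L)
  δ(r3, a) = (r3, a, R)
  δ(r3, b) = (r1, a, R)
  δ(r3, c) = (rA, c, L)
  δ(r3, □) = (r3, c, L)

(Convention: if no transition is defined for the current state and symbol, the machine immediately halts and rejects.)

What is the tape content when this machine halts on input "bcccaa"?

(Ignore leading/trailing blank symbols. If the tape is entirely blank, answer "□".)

Execution trace:
Initial: [r0]bcccaa
Step 1: δ(r0, b) = (rR, a, L) → [rR]□acccaa

The machine reaches the reject state rR and halts.

Final tape (ignoring leading/trailing blanks): acccaa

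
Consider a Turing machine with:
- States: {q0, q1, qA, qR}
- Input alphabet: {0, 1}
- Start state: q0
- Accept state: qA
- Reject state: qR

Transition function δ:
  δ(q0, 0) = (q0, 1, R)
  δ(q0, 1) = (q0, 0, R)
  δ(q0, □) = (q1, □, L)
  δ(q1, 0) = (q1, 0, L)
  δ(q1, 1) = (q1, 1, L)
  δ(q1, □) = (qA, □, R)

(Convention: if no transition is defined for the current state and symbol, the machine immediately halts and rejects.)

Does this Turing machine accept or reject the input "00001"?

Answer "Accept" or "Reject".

Execution trace:
Initial: [q0]00001
Step 1: δ(q0, 0) = (q0, 1, R) → 1[q0]0001
Step 2: δ(q0, 0) = (q0, 1, R) → 11[q0]001
Step 3: δ(q0, 0) = (q0, 1, R) → 111[q0]01
Step 4: δ(q0, 0) = (q0, 1, R) → 1111[q0]1
Step 5: δ(q0, 1) = (q0, 0, R) → 11110[q0]□
Step 6: δ(q0, □) = (q1, □, L) → 1111[q1]0□
Step 7: δ(q1, 0) = (q1, 0, L) → 111[q1]10□
Step 8: δ(q1, 1) = (q1, 1, L) → 11[q1]110□
Step 9: δ(q1, 1) = (q1, 1, L) → 1[q1]1110□
Step 10: δ(q1, 1) = (q1, 1, L) → [q1]11110□
Step 11: δ(q1, 1) = (q1, 1, L) → [q1]□11110□
Step 12: δ(q1, □) = (qA, □, R) → □[qA]11110□

The machine reaches the accept state qA and halts.

Answer: Accept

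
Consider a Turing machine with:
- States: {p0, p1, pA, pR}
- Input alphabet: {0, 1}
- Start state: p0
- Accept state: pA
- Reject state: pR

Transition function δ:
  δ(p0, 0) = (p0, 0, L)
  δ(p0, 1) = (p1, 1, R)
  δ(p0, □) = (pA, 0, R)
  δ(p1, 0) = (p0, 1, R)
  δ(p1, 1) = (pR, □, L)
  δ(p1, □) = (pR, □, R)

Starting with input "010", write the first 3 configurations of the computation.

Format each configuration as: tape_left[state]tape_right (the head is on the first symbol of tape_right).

Transitions applied:
Step 1: δ(p0, 0) = (p0, 0, L)
Step 2: δ(p0, □) = (pA, 0, R)

The first 3 configurations are:
[p0]010 ⊢ [p0]□010 ⊢ 0[pA]010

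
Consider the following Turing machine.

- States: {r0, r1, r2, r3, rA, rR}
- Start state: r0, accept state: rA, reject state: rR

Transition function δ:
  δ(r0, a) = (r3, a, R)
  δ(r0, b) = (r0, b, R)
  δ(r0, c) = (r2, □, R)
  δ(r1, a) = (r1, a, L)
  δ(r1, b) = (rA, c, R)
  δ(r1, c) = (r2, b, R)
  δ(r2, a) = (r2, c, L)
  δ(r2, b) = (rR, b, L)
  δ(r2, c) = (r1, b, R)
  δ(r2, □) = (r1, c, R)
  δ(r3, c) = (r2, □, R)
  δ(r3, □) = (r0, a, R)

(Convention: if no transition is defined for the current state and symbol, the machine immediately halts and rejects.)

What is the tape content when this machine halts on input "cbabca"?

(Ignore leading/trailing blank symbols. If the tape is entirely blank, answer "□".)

Execution trace:
Initial: [r0]cbabca
Step 1: δ(r0, c) = (r2, □, R) → □[r2]babca
Step 2: δ(r2, b) = (rR, b, L) → [rR]□babca

The machine reaches the reject state rR and halts.

Final tape (ignoring leading/trailing blanks): babca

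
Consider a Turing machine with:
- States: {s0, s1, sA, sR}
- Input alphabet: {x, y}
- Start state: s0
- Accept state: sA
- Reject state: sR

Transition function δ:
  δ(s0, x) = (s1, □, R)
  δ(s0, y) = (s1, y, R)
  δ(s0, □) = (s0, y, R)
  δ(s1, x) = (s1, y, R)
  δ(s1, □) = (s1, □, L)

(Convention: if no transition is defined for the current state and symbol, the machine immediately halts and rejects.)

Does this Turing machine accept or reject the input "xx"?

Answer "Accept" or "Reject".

Execution trace:
Initial: [s0]xx
Step 1: δ(s0, x) = (s1, □, R) → □[s1]x
Step 2: δ(s1, x) = (s1, y, R) → □y[s1]□
Step 3: δ(s1, □) = (s1, □, L) → □[s1]y□

No transition is defined for δ(s1, y). By convention the machine halts and rejects.

Answer: Reject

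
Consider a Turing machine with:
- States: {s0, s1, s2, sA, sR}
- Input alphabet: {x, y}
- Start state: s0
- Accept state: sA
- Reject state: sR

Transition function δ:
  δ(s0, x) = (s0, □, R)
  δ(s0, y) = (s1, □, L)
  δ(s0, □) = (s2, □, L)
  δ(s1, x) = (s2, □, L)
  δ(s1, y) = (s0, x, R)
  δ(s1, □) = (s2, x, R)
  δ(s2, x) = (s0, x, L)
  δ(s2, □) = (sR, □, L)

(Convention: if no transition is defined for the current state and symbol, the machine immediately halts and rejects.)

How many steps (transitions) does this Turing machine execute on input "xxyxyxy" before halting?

Execution trace:
Initial: [s0]xxyxyxy
Step 1: δ(s0, x) = (s0, □, R) → □[s0]xyxyxy
Step 2: δ(s0, x) = (s0, □, R) → □□[s0]yxyxy
Step 3: δ(s0, y) = (s1, □, L) → □[s1]□□xyxy
Step 4: δ(s1, □) = (s2, x, R) → □x[s2]□xyxy
Step 5: δ(s2, □) = (sR, □, L) → □[sR]x□xyxy

The machine reaches the reject state sR and halts.

The machine executed 5 steps before halting.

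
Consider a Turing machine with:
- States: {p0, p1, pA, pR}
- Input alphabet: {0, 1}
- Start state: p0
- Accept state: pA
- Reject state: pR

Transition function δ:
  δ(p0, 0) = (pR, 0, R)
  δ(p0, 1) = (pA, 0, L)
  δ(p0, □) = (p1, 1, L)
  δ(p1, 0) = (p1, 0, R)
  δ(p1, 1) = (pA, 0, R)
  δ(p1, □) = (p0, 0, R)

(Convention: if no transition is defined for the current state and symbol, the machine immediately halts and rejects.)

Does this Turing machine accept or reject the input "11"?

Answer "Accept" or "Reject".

Execution trace:
Initial: [p0]11
Step 1: δ(p0, 1) = (pA, 0, L) → [pA]□01

The machine reaches the accept state pA and halts.

Answer: Accept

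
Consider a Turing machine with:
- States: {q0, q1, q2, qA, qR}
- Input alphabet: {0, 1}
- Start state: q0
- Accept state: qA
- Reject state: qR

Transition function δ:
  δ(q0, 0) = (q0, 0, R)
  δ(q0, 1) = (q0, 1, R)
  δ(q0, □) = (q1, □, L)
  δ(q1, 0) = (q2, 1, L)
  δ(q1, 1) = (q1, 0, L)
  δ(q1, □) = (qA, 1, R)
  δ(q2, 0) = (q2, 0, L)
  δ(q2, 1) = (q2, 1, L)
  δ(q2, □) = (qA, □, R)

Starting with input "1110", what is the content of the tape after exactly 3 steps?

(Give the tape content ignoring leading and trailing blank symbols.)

Execution trace:
Initial: [q0]1110
Step 1: δ(q0, 1) = (q0, 1, R) → 1[q0]110
Step 2: δ(q0, 1) = (q0, 1, R) → 11[q0]10
Step 3: δ(q0, 1) = (q0, 1, R) → 111[q0]0

After 3 steps, the tape (ignoring leading/trailing blanks) is: 1110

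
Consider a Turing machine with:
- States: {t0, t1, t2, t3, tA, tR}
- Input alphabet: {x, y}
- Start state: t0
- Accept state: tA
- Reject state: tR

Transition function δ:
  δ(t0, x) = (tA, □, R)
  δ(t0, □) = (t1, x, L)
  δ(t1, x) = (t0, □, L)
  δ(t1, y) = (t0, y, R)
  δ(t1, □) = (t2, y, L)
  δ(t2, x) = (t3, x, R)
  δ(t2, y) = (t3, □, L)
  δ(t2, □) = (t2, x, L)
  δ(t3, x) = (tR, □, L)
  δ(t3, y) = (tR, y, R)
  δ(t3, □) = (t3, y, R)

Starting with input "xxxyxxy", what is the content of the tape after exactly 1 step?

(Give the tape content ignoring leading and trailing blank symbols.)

Execution trace:
Initial: [t0]xxxyxxy
Step 1: δ(t0, x) = (tA, □, R) → □[tA]xxyxxy

The machine reaches the accept state tA and halts.

After 1 step, the tape (ignoring leading/trailing blanks) is: xxyxxy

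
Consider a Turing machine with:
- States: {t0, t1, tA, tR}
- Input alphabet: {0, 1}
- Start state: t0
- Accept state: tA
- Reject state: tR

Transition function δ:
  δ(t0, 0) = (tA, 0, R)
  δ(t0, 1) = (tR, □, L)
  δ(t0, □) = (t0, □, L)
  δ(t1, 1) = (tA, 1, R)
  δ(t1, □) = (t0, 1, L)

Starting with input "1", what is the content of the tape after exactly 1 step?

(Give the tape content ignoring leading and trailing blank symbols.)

Execution trace:
Initial: [t0]1
Step 1: δ(t0, 1) = (tR, □, L) → [tR]□□

The machine reaches the reject state tR and halts.

After 1 step, the tape (ignoring leading/trailing blanks) is: □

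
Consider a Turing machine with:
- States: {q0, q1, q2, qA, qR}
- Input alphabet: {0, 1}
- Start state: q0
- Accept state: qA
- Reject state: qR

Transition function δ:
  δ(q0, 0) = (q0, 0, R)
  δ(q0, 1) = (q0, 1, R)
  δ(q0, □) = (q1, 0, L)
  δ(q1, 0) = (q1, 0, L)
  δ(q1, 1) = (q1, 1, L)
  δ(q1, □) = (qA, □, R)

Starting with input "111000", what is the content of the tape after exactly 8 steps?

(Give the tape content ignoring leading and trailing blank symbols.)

Execution trace:
Initial: [q0]111000
Step 1: δ(q0, 1) = (q0, 1, R) → 1[q0]11000
Step 2: δ(q0, 1) = (q0, 1, R) → 11[q0]1000
Step 3: δ(q0, 1) = (q0, 1, R) → 111[q0]000
Step 4: δ(q0, 0) = (q0, 0, R) → 1110[q0]00
Step 5: δ(q0, 0) = (q0, 0, R) → 11100[q0]0
Step 6: δ(q0, 0) = (q0, 0, R) → 111000[q0]□
Step 7: δ(q0, □) = (q1, 0, L) → 11100[q1]00
Step 8: δ(q1, 0) = (q1, 0, L) → 1110[q1]000

After 8 steps, the tape (ignoring leading/trailing blanks) is: 1110000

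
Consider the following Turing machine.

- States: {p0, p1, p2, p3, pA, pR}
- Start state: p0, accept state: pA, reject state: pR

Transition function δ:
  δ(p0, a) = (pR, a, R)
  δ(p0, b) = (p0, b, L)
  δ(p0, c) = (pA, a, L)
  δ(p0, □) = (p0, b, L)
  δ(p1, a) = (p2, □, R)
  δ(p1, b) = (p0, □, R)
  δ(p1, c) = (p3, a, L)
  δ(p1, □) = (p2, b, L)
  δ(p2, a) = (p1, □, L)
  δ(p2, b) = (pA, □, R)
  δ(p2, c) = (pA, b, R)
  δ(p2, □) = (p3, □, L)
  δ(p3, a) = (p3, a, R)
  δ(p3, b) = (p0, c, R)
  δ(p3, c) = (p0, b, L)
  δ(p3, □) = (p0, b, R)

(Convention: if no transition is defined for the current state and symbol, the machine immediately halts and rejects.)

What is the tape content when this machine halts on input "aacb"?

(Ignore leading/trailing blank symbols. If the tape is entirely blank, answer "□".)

Execution trace:
Initial: [p0]aacb
Step 1: δ(p0, a) = (pR, a, R) → a[pR]acb

The machine reaches the reject state pR and halts.

Final tape (ignoring leading/trailing blanks): aacb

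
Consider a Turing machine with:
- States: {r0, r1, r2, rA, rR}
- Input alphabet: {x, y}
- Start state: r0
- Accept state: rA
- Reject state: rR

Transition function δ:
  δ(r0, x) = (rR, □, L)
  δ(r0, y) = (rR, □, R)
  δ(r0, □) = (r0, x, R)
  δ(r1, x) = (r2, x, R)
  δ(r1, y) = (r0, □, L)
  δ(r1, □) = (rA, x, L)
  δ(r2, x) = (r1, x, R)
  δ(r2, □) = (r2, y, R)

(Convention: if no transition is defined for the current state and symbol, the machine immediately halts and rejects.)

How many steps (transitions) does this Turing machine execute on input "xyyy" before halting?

Execution trace:
Initial: [r0]xyyy
Step 1: δ(r0, x) = (rR, □, L) → [rR]□□yyy

The machine reaches the reject state rR and halts.

The machine executed 1 step before halting.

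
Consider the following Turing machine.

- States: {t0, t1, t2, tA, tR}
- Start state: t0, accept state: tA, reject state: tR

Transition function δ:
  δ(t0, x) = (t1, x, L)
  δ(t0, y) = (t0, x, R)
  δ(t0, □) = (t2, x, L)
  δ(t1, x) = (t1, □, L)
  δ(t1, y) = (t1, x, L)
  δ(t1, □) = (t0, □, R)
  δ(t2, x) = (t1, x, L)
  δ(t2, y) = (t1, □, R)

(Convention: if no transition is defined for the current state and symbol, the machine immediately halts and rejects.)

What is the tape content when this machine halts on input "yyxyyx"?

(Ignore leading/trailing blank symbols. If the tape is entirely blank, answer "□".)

Execution trace:
Initial: [t0]yyxyyx
Step 1: δ(t0, y) = (t0, x, R) → x[t0]yxyyx
Step 2: δ(t0, y) = (t0, x, R) → xx[t0]xyyx
Step 3: δ(t0, x) = (t1, x, L) → x[t1]xxyyx
Step 4: δ(t1, x) = (t1, □, L) → [t1]x□xyyx
Step 5: δ(t1, x) = (t1, □, L) → [t1]□□□xyyx
Step 6: δ(t1, □) = (t0, □, R) → □[t0]□□xyyx
Step 7: δ(t0, □) = (t2, x, L) → [t2]□x□xyyx

No transition is defined for δ(t2, □). By convention the machine halts and rejects.

Final tape (ignoring leading/trailing blanks): x□xyyx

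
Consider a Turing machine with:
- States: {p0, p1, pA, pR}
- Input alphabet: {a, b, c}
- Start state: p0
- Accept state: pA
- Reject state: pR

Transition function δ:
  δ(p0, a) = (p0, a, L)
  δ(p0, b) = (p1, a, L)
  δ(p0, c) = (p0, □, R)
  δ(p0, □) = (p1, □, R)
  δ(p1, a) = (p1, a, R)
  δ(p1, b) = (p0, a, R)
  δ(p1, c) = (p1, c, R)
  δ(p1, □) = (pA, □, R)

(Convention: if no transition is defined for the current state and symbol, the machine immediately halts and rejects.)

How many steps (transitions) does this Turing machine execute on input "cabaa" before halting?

Execution trace:
Initial: [p0]cabaa
Step 1: δ(p0, c) = (p0, □, R) → □[p0]abaa
Step 2: δ(p0, a) = (p0, a, L) → [p0]□abaa
Step 3: δ(p0, □) = (p1, □, R) → □[p1]abaa
Step 4: δ(p1, a) = (p1, a, R) → □a[p1]baa
Step 5: δ(p1, b) = (p0, a, R) → □aa[p0]aa
Step 6: δ(p0, a) = (p0, a, L) → □a[p0]aaa
Step 7: δ(p0, a) = (p0, a, L) → □[p0]aaaa
Step 8: δ(p0, a) = (p0, a, L) → [p0]□aaaa
Step 9: δ(p0, □) = (p1, □, R) → □[p1]aaaa
Step 10: δ(p1, a) = (p1, a, R) → □a[p1]aaa
Step 11: δ(p1, a) = (p1, a, R) → □aa[p1]aa
Step 12: δ(p1, a) = (p1, a, R) → □aaa[p1]a
Step 13: δ(p1, a) = (p1, a, R) → □aaaa[p1]□
Step 14: δ(p1, □) = (pA, □, R) → □aaaa□[pA]□

The machine reaches the accept state pA and halts.

The machine executed 14 steps before halting.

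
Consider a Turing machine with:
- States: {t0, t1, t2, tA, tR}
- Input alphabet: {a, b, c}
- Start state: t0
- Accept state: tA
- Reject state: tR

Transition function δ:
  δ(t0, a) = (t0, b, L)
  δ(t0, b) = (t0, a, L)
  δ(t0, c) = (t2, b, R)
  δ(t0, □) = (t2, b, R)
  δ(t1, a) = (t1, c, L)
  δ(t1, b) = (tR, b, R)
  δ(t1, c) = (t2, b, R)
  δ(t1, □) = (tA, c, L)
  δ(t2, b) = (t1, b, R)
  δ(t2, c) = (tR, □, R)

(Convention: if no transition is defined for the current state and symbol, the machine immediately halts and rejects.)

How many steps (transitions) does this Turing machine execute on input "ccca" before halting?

Execution trace:
Initial: [t0]ccca
Step 1: δ(t0, c) = (t2, b, R) → b[t2]cca
Step 2: δ(t2, c) = (tR, □, R) → b□[tR]ca

The machine reaches the reject state tR and halts.

The machine executed 2 steps before halting.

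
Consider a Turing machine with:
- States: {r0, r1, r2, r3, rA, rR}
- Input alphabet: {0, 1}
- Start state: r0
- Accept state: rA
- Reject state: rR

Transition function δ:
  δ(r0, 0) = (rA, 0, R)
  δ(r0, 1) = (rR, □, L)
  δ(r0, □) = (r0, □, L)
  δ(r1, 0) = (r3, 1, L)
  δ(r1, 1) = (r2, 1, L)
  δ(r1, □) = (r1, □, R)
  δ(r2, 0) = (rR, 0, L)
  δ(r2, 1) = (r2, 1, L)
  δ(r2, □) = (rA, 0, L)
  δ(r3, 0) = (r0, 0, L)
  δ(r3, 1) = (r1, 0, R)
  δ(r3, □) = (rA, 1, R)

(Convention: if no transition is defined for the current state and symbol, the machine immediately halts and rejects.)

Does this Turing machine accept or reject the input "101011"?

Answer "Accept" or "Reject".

Execution trace:
Initial: [r0]101011
Step 1: δ(r0, 1) = (rR, □, L) → [rR]□□01011

The machine reaches the reject state rR and halts.

Answer: Reject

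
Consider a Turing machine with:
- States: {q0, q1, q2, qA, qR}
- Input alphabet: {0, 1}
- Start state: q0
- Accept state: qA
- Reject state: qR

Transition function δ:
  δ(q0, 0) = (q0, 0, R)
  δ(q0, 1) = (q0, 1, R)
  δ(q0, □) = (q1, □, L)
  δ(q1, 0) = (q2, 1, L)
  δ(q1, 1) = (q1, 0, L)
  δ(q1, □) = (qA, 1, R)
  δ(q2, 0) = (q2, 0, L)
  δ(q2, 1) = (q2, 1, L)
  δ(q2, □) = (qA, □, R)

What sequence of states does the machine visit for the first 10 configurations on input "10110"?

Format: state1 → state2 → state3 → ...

Execution trace:
Initial: [q0]10110
Step 1: δ(q0, 1) = (q0, 1, R) → 1[q0]0110
Step 2: δ(q0, 0) = (q0, 0, R) → 10[q0]110
Step 3: δ(q0, 1) = (q0, 1, R) → 101[q0]10
Step 4: δ(q0, 1) = (q0, 1, R) → 1011[q0]0
Step 5: δ(q0, 0) = (q0, 0, R) → 10110[q0]□
Step 6: δ(q0, □) = (q1, □, L) → 1011[q1]0□
Step 7: δ(q1, 0) = (q2, 1, L) → 101[q2]11□
Step 8: δ(q2, 1) = (q2, 1, L) → 10[q2]111□
Step 9: δ(q2, 1) = (q2, 1, L) → 1[q2]0111□

State sequence: q0 → q0 → q0 → q0 → q0 → q0 → q1 → q2 → q2 → q2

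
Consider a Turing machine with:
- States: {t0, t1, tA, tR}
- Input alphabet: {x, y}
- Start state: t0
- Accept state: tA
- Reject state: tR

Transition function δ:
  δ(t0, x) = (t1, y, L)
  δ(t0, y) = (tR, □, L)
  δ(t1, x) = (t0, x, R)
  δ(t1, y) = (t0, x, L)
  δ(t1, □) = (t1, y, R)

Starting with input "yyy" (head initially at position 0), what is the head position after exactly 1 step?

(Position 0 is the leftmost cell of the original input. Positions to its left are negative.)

Execution trace (head position shown):
Step 0: [t0]yyy  (head at position 0)
Step 1: move left → [tR]□□yy  (head at position -1)

After 1 step, the head is at position -1.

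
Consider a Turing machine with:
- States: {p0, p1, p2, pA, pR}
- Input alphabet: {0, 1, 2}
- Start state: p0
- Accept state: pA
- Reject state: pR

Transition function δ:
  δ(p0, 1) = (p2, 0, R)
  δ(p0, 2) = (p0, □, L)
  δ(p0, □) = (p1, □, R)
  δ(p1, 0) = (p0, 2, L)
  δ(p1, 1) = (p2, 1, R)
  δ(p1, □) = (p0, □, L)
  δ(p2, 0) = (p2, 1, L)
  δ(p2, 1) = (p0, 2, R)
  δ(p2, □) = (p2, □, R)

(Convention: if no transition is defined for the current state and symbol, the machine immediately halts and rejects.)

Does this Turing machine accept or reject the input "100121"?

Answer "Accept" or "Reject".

Execution trace:
Initial: [p0]100121
Step 1: δ(p0, 1) = (p2, 0, R) → 0[p2]00121
Step 2: δ(p2, 0) = (p2, 1, L) → [p2]010121
Step 3: δ(p2, 0) = (p2, 1, L) → [p2]□110121
Step 4: δ(p2, □) = (p2, □, R) → □[p2]110121
Step 5: δ(p2, 1) = (p0, 2, R) → □2[p0]10121
Step 6: δ(p0, 1) = (p2, 0, R) → □20[p2]0121
Step 7: δ(p2, 0) = (p2, 1, L) → □2[p2]01121
Step 8: δ(p2, 0) = (p2, 1, L) → □[p2]211121

No transition is defined for δ(p2, 2). By convention the machine halts and rejects.

Answer: Reject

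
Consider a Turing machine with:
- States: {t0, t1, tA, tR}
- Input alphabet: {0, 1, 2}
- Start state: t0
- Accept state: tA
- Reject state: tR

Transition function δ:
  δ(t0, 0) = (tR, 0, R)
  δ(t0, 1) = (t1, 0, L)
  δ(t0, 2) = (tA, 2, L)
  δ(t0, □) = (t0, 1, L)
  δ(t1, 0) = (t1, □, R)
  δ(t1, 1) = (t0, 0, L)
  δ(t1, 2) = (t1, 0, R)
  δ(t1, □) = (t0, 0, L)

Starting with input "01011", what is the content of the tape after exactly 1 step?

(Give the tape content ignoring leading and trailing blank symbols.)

Execution trace:
Initial: [t0]01011
Step 1: δ(t0, 0) = (tR, 0, R) → 0[tR]1011

The machine reaches the reject state tR and halts.

After 1 step, the tape (ignoring leading/trailing blanks) is: 01011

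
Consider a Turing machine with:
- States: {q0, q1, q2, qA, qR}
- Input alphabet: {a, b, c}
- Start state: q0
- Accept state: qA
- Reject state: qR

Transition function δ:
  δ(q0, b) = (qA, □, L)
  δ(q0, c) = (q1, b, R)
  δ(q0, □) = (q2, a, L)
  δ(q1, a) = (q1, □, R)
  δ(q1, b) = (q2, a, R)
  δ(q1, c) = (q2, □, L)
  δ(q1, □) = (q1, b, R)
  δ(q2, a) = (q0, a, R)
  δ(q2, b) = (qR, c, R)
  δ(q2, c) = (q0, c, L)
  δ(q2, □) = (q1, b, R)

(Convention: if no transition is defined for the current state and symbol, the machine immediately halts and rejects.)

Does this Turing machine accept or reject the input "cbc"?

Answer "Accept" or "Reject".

Execution trace:
Initial: [q0]cbc
Step 1: δ(q0, c) = (q1, b, R) → b[q1]bc
Step 2: δ(q1, b) = (q2, a, R) → ba[q2]c
Step 3: δ(q2, c) = (q0, c, L) → b[q0]ac

No transition is defined for δ(q0, a). By convention the machine halts and rejects.

Answer: Reject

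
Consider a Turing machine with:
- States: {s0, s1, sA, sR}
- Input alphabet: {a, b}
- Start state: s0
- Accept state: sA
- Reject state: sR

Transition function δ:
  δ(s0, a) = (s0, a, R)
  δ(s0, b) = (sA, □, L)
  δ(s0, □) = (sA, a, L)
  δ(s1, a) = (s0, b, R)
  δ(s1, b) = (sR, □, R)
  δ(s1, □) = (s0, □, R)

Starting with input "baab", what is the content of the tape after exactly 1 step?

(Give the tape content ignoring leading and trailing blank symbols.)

Execution trace:
Initial: [s0]baab
Step 1: δ(s0, b) = (sA, □, L) → [sA]□□aab

The machine reaches the accept state sA and halts.

After 1 step, the tape (ignoring leading/trailing blanks) is: aab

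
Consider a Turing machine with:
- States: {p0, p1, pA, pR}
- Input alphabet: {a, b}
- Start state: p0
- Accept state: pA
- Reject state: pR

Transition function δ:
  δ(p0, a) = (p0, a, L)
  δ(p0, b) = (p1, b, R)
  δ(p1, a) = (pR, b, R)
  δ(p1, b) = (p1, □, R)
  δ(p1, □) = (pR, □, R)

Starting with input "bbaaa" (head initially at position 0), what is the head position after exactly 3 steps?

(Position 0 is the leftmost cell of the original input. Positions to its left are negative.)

Execution trace (head position shown):
Step 0: [p0]bbaaa  (head at position 0)
Step 1: move right → b[p1]baaa  (head at position 1)
Step 2: move right → b□[p1]aaa  (head at position 2)
Step 3: move right → b□b[pR]aa  (head at position 3)

After 3 steps, the head is at position 3.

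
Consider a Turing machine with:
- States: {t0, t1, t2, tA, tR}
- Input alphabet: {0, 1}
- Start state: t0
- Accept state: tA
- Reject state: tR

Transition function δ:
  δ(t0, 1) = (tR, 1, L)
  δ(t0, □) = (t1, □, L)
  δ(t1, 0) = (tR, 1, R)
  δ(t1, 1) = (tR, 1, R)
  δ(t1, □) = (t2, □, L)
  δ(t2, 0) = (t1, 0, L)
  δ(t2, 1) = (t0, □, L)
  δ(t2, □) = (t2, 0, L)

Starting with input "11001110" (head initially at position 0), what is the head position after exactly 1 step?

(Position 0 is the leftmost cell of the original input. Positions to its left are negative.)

Execution trace (head position shown):
Step 0: [t0]11001110  (head at position 0)
Step 1: move left → [tR]□11001110  (head at position -1)

After 1 step, the head is at position -1.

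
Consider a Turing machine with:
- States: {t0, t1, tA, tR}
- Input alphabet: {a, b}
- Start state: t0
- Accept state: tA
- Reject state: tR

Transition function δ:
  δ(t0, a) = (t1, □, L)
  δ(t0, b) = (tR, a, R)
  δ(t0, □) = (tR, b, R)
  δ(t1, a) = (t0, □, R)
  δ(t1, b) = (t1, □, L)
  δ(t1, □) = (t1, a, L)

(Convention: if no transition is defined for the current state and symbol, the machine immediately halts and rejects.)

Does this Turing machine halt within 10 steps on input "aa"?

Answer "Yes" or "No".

Execution trace:
Initial: [t0]aa
Step 1: δ(t0, a) = (t1, □, L) → [t1]□□a
Step 2: δ(t1, □) = (t1, a, L) → [t1]□a□a
Step 3: δ(t1, □) = (t1, a, L) → [t1]□aa□a
Step 4: δ(t1, □) = (t1, a, L) → [t1]□aaa□a
Step 5: δ(t1, □) = (t1, a, L) → [t1]□aaaa□a
Step 6: δ(t1, □) = (t1, a, L) → [t1]□aaaaa□a
Step 7: δ(t1, □) = (t1, a, L) → [t1]□aaaaaa□a
Step 8: δ(t1, □) = (t1, a, L) → [t1]□aaaaaaa□a
Step 9: δ(t1, □) = (t1, a, L) → [t1]□aaaaaaaa□a
Step 10: δ(t1, □) = (t1, a, L) → [t1]□aaaaaaaaa□a

The machine has not reached a halting state after 10 steps.
The machine did not halt within the 10-step bound.

Answer: No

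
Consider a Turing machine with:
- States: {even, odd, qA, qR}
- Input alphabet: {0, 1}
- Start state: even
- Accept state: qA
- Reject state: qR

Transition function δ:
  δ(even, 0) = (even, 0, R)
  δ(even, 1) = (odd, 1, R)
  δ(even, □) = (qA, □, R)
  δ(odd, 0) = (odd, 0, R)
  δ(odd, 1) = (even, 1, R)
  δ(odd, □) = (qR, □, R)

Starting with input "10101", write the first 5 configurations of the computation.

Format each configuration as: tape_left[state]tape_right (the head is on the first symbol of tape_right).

Transitions applied:
Step 1: δ(even, 1) = (odd, 1, R)
Step 2: δ(odd, 0) = (odd, 0, R)
Step 3: δ(odd, 1) = (even, 1, R)
Step 4: δ(even, 0) = (even, 0, R)

The first 5 configurations are:
[even]10101 ⊢ 1[odd]0101 ⊢ 10[odd]101 ⊢ 101[even]01 ⊢ 1010[even]1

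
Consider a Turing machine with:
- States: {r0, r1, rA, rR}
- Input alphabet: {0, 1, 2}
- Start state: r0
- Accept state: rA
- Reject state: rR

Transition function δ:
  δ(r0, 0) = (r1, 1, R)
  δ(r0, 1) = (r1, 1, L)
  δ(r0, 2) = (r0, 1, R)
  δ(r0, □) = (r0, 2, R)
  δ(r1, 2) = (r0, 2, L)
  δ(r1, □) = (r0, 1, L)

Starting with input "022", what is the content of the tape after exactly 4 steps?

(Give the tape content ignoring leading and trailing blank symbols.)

Execution trace:
Initial: [r0]022
Step 1: δ(r0, 0) = (r1, 1, R) → 1[r1]22
Step 2: δ(r1, 2) = (r0, 2, L) → [r0]122
Step 3: δ(r0, 1) = (r1, 1, L) → [r1]□122
Step 4: δ(r1, □) = (r0, 1, L) → [r0]□1122

After 4 steps, the tape (ignoring leading/trailing blanks) is: 1122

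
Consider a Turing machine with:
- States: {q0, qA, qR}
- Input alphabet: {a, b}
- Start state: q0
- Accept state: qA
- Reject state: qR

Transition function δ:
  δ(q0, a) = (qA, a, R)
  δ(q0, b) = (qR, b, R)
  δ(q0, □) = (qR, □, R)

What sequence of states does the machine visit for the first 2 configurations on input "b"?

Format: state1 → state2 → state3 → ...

Execution trace:
Initial: [q0]b
Step 1: δ(q0, b) = (qR, b, R) → b[qR]□

The machine reaches the reject state qR and halts.

State sequence: q0 → qR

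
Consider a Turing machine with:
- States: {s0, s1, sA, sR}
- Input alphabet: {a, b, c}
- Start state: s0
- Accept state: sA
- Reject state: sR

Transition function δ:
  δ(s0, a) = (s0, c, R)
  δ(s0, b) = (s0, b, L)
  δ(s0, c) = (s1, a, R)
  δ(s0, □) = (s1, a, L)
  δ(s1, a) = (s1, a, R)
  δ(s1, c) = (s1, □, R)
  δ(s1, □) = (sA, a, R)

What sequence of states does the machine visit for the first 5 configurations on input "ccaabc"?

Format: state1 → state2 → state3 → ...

Execution trace:
Initial: [s0]ccaabc
Step 1: δ(s0, c) = (s1, a, R) → a[s1]caabc
Step 2: δ(s1, c) = (s1, □, R) → a□[s1]aabc
Step 3: δ(s1, a) = (s1, a, R) → a□a[s1]abc
Step 4: δ(s1, a) = (s1, a, R) → a□aa[s1]bc

No transition is defined for δ(s1, b). By convention the machine halts and rejects.

State sequence: s0 → s1 → s1 → s1 → s1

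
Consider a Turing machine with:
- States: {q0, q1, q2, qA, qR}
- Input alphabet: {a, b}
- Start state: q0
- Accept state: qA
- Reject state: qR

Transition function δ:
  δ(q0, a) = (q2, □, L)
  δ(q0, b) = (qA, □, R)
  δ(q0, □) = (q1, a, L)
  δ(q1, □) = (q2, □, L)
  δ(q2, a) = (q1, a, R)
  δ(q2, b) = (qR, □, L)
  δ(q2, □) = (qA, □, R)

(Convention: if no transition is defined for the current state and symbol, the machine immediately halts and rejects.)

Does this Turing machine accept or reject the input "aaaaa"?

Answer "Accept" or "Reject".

Execution trace:
Initial: [q0]aaaaa
Step 1: δ(q0, a) = (q2, □, L) → [q2]□□aaaa
Step 2: δ(q2, □) = (qA, □, R) → □[qA]□aaaa

The machine reaches the accept state qA and halts.

Answer: Accept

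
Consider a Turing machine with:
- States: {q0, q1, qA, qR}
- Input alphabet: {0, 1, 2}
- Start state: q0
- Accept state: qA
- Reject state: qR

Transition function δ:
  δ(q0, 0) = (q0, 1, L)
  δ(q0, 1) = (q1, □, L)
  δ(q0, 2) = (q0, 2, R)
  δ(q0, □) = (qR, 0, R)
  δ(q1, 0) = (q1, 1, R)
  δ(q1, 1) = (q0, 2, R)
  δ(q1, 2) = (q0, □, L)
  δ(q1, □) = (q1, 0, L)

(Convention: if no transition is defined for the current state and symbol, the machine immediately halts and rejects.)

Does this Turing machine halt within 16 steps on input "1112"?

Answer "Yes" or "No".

Execution trace:
Initial: [q0]1112
Step 1: δ(q0, 1) = (q1, □, L) → [q1]□□112
Step 2: δ(q1, □) = (q1, 0, L) → [q1]□0□112
Step 3: δ(q1, □) = (q1, 0, L) → [q1]□00□112
Step 4: δ(q1, □) = (q1, 0, L) → [q1]□000□112
Step 5: δ(q1, □) = (q1, 0, L) → [q1]□0000□112
Step 6: δ(q1, □) = (q1, 0, L) → [q1]□00000□112
Step 7: δ(q1, □) = (q1, 0, L) → [q1]□000000□112
Step 8: δ(q1, □) = (q1, 0, L) → [q1]□0000000□112
Step 9: δ(q1, □) = (q1, 0, L) → [q1]□00000000□112
Step 10: δ(q1, □) = (q1, 0, L) → [q1]□000000000□112
Step 11: δ(q1, □) = (q1, 0, L) → [q1]□0000000000□112
Step 12: δ(q1, □) = (q1, 0, L) → [q1]□00000000000□112
Step 13: δ(q1, □) = (q1, 0, L) → [q1]□000000000000□112
Step 14: δ(q1, □) = (q1, 0, L) → [q1]□0000000000000□112
Step 15: δ(q1, □) = (q1, 0, L) → [q1]□00000000000000□112
Step 16: δ(q1, □) = (q1, 0, L) → [q1]□000000000000000□112

The machine has not reached a halting state after 16 steps.
The machine did not halt within the 16-step bound.

Answer: No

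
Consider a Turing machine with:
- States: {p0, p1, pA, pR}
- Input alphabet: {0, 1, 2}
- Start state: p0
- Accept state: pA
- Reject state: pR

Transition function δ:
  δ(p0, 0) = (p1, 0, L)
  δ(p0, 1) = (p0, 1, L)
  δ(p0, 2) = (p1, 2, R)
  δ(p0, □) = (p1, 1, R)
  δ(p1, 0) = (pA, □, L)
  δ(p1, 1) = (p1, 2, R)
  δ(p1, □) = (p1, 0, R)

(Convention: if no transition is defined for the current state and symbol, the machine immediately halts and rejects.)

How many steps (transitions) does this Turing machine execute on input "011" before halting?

Execution trace:
Initial: [p0]011
Step 1: δ(p0, 0) = (p1, 0, L) → [p1]□011
Step 2: δ(p1, □) = (p1, 0, R) → 0[p1]011
Step 3: δ(p1, 0) = (pA, □, L) → [pA]0□11

The machine reaches the accept state pA and halts.

The machine executed 3 steps before halting.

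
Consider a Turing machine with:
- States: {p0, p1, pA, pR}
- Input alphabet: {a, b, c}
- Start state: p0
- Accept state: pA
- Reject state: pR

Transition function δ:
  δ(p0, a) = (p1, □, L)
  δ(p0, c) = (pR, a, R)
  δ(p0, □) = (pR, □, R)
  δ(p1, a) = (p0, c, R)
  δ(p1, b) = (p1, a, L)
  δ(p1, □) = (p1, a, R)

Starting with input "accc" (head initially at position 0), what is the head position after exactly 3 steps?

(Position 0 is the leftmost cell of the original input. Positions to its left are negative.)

Execution trace (head position shown):
Step 0: [p0]accc  (head at position 0)
Step 1: move left → [p1]□□ccc  (head at position -1)
Step 2: move right → a[p1]□ccc  (head at position 0)
Step 3: move right → aa[p1]ccc  (head at position 1)

After 3 steps, the head is at position 1.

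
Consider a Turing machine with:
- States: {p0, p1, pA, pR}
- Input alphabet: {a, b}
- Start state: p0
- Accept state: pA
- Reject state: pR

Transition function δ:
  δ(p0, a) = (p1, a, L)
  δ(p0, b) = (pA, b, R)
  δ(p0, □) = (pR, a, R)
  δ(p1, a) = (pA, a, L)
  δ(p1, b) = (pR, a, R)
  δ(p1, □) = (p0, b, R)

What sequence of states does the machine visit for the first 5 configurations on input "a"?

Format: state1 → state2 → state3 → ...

Execution trace:
Initial: [p0]a
Step 1: δ(p0, a) = (p1, a, L) → [p1]□a
Step 2: δ(p1, □) = (p0, b, R) → b[p0]a
Step 3: δ(p0, a) = (p1, a, L) → [p1]ba
Step 4: δ(p1, b) = (pR, a, R) → a[pR]a

The machine reaches the reject state pR and halts.

State sequence: p0 → p1 → p0 → p1 → pR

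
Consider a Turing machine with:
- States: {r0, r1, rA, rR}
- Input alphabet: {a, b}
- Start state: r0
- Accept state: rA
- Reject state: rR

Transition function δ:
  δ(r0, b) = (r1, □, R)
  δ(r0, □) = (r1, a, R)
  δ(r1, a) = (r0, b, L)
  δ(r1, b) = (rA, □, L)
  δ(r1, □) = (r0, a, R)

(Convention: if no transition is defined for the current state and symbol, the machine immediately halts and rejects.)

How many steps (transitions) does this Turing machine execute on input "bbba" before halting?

Execution trace:
Initial: [r0]bbba
Step 1: δ(r0, b) = (r1, □, R) → □[r1]bba
Step 2: δ(r1, b) = (rA, □, L) → [rA]□□ba

The machine reaches the accept state rA and halts.

The machine executed 2 steps before halting.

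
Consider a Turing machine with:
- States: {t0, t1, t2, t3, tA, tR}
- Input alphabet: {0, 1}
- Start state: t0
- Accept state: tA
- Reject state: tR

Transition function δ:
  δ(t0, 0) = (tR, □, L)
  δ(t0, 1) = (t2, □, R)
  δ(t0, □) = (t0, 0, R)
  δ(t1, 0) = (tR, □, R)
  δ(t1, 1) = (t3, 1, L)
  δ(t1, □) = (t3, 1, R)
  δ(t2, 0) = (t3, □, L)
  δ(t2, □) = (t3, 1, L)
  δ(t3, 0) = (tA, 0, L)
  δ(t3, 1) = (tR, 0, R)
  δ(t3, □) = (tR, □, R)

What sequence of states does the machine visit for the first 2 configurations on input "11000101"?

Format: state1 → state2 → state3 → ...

Execution trace:
Initial: [t0]11000101
Step 1: δ(t0, 1) = (t2, □, R) → □[t2]1000101

No transition is defined for δ(t2, 1). By convention the machine halts and rejects.

State sequence: t0 → t2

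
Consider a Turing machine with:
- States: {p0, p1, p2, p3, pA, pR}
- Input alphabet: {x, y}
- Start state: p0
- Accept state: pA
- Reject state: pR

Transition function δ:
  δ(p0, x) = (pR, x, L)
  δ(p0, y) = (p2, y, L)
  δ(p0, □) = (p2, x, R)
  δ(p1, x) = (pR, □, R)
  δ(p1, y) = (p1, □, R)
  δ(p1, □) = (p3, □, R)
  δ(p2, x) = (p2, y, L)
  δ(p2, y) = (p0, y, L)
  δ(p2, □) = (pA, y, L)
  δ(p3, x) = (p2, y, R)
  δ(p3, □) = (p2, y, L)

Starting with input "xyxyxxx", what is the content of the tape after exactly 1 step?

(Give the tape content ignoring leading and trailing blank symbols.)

Execution trace:
Initial: [p0]xyxyxxx
Step 1: δ(p0, x) = (pR, x, L) → [pR]□xyxyxxx

The machine reaches the reject state pR and halts.

After 1 step, the tape (ignoring leading/trailing blanks) is: xyxyxxx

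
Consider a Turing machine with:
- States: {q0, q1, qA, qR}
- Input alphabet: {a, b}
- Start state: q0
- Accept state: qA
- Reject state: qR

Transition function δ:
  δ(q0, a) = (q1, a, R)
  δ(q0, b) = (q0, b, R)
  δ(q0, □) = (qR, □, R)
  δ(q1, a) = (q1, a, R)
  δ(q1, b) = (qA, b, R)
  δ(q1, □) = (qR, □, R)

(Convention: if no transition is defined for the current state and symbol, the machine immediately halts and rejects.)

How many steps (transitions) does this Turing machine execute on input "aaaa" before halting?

Execution trace:
Initial: [q0]aaaa
Step 1: δ(q0, a) = (q1, a, R) → a[q1]aaa
Step 2: δ(q1, a) = (q1, a, R) → aa[q1]aa
Step 3: δ(q1, a) = (q1, a, R) → aaa[q1]a
Step 4: δ(q1, a) = (q1, a, R) → aaaa[q1]□
Step 5: δ(q1, □) = (qR, □, R) → aaaa□[qR]□

The machine reaches the reject state qR and halts.

The machine executed 5 steps before halting.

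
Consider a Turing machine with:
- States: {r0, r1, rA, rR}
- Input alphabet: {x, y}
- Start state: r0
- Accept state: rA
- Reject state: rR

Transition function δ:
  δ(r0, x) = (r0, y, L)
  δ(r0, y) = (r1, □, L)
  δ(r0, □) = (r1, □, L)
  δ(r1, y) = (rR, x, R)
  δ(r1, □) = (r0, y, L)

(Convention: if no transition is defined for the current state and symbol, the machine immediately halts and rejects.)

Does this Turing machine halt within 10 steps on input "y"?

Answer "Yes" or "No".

Execution trace:
Initial: [r0]y
Step 1: δ(r0, y) = (r1, □, L) → [r1]□□
Step 2: δ(r1, □) = (r0, y, L) → [r0]□y□
Step 3: δ(r0, □) = (r1, □, L) → [r1]□□y□
Step 4: δ(r1, □) = (r0, y, L) → [r0]□y□y□
Step 5: δ(r0, □) = (r1, □, L) → [r1]□□y□y□
Step 6: δ(r1, □) = (r0, y, L) → [r0]□y□y□y□
Step 7: δ(r0, □) = (r1, □, L) → [r1]□□y□y□y□
Step 8: δ(r1, □) = (r0, y, L) → [r0]□y□y□y□y□
Step 9: δ(r0, □) = (r1, □, L) → [r1]□□y□y□y□y□
Step 10: δ(r1, □) = (r0, y, L) → [r0]□y□y□y□y□y□

The machine has not reached a halting state after 10 steps.
The machine did not halt within the 10-step bound.

Answer: No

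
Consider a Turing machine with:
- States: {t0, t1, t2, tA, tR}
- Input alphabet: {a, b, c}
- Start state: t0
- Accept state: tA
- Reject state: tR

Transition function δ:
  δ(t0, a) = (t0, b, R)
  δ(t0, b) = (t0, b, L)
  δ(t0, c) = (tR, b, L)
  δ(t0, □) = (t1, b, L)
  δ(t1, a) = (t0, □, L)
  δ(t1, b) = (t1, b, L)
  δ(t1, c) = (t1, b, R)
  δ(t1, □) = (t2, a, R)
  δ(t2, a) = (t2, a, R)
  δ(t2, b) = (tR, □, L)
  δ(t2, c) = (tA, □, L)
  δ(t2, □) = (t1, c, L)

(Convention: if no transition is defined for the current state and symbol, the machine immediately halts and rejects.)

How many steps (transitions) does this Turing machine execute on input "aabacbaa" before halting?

Execution trace:
Initial: [t0]aabacbaa
Step 1: δ(t0, a) = (t0, b, R) → b[t0]abacbaa
Step 2: δ(t0, a) = (t0, b, R) → bb[t0]bacbaa
Step 3: δ(t0, b) = (t0, b, L) → b[t0]bbacbaa
Step 4: δ(t0, b) = (t0, b, L) → [t0]bbbacbaa
Step 5: δ(t0, b) = (t0, b, L) → [t0]□bbbacbaa
Step 6: δ(t0, □) = (t1, b, L) → [t1]□bbbbacbaa
Step 7: δ(t1, □) = (t2, a, R) → a[t2]bbbbacbaa
Step 8: δ(t2, b) = (tR, □, L) → [tR]a□bbbacbaa

The machine reaches the reject state tR and halts.

The machine executed 8 steps before halting.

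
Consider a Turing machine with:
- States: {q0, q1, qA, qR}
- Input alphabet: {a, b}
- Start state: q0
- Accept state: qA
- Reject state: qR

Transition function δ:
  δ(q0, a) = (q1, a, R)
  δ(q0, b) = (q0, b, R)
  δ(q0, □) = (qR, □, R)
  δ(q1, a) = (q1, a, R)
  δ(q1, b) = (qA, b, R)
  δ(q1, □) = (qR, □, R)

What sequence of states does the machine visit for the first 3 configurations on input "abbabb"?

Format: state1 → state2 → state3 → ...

Execution trace:
Initial: [q0]abbabb
Step 1: δ(q0, a) = (q1, a, R) → a[q1]bbabb
Step 2: δ(q1, b) = (qA, b, R) → ab[qA]babb

The machine reaches the accept state qA and halts.

State sequence: q0 → q1 → qA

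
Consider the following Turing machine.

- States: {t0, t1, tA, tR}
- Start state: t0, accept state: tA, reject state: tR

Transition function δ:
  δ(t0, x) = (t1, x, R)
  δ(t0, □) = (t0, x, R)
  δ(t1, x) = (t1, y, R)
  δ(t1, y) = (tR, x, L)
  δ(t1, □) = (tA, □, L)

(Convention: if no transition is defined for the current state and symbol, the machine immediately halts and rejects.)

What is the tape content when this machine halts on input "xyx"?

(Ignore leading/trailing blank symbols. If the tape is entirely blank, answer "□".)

Execution trace:
Initial: [t0]xyx
Step 1: δ(t0, x) = (t1, x, R) → x[t1]yx
Step 2: δ(t1, y) = (tR, x, L) → [tR]xxx

The machine reaches the reject state tR and halts.

Final tape (ignoring leading/trailing blanks): xxx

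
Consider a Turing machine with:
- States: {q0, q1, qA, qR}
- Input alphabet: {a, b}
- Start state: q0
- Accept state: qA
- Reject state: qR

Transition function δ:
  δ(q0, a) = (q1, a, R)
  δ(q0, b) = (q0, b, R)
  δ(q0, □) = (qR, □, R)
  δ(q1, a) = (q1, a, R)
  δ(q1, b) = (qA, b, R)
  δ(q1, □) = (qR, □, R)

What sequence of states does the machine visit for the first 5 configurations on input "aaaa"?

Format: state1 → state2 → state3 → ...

Execution trace:
Initial: [q0]aaaa
Step 1: δ(q0, a) = (q1, a, R) → a[q1]aaa
Step 2: δ(q1, a) = (q1, a, R) → aa[q1]aa
Step 3: δ(q1, a) = (q1, a, R) → aaa[q1]a
Step 4: δ(q1, a) = (q1, a, R) → aaaa[q1]□

State sequence: q0 → q1 → q1 → q1 → q1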